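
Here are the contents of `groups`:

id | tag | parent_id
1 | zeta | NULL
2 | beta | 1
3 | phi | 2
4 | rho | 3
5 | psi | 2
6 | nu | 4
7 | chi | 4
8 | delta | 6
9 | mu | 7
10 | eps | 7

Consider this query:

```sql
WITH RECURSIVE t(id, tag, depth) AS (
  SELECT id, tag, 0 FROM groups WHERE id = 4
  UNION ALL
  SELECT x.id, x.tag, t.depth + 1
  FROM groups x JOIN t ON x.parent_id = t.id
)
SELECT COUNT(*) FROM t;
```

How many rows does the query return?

6

Base: id=4 (rho) at depth 0.
Iteration 1: rows with parent_id in {4} -> nu (id 6, depth 1), chi (id 7, depth 1).
Iteration 2: rows with parent_id in {6,7} -> delta (id 8, depth 2), mu (id 9, depth 2), eps (id 10, depth 2).
Iteration 3: no rows with parent_id in {8,9,10}; recursion stops.
Total rows emitted: 6.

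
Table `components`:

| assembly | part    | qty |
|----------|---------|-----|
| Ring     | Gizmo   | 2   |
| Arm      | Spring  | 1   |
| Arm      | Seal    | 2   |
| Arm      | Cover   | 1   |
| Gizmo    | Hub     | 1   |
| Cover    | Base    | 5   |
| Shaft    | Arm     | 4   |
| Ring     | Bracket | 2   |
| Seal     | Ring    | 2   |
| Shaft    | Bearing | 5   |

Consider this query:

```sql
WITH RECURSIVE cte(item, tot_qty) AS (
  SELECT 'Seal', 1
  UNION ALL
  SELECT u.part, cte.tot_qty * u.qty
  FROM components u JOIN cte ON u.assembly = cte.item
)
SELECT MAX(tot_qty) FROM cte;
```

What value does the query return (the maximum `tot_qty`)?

Base: (Seal, tot_qty=1).
Iteration 1: components of {Seal} -> Ring = 1*2 = 2.
Iteration 2: components of {Ring} -> Bracket = 2*2 = 4, Gizmo = 2*2 = 4.
Iteration 3: components of {Bracket,Gizmo} -> Hub = 4*1 = 4.
Iteration 4: no further components; recursion stops.
tot_qty values: 1, 2, 4, 4, 4; the maximum is 4.

4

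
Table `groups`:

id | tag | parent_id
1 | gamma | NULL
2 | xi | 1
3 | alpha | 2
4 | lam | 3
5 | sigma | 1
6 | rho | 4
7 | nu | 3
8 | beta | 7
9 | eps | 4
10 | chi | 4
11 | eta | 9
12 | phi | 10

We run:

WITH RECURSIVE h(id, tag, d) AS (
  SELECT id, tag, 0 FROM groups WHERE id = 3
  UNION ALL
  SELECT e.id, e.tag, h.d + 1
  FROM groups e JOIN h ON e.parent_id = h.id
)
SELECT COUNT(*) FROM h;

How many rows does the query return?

Base: id=3 (alpha) at d 0.
Iteration 1: rows with parent_id in {3} -> lam (id 4, d 1), nu (id 7, d 1).
Iteration 2: rows with parent_id in {4,7} -> rho (id 6, d 2), beta (id 8, d 2), eps (id 9, d 2), chi (id 10, d 2).
Iteration 3: rows with parent_id in {6,8,9,10} -> eta (id 11, d 3), phi (id 12, d 3).
Iteration 4: no rows with parent_id in {11,12}; recursion stops.
Total rows emitted: 9.

9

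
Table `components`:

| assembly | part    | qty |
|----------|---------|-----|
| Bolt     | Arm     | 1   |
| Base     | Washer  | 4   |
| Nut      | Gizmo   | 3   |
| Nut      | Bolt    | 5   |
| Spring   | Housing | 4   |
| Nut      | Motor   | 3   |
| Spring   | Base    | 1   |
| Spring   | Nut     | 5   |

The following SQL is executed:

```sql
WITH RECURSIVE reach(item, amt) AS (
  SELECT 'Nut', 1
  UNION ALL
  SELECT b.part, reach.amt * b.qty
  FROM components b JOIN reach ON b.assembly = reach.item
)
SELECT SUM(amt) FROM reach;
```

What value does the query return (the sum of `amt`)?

Base: (Nut, amt=1).
Iteration 1: components of {Nut} -> Bolt = 1*5 = 5, Gizmo = 1*3 = 3, Motor = 1*3 = 3.
Iteration 2: components of {Bolt,Gizmo,Motor} -> Arm = 5*1 = 5.
Iteration 3: no further components; recursion stops.
SUM(amt) = 1 + 3 + 5 + 3 + 5 = 17.

17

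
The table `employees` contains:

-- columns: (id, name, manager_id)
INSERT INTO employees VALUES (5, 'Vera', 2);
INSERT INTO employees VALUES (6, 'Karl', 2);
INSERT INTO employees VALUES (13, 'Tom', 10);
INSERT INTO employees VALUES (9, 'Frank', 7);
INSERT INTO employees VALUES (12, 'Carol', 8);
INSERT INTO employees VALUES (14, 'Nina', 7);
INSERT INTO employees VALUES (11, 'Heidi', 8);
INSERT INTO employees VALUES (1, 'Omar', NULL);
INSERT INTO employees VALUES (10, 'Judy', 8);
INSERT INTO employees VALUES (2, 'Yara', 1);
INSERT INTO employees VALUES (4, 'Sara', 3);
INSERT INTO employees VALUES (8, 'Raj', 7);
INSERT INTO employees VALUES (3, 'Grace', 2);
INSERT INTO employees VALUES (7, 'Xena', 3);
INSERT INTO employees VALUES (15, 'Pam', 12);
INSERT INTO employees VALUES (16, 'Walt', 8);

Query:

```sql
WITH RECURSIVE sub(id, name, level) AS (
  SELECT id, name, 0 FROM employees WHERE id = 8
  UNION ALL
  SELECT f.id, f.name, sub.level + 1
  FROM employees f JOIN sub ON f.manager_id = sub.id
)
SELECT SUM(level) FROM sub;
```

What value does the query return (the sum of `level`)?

8

Base: id=8 (Raj) at level 0.
Iteration 1: rows with manager_id in {8} -> Judy (id 10, level 1), Heidi (id 11, level 1), Carol (id 12, level 1), Walt (id 16, level 1).
Iteration 2: rows with manager_id in {10,11,12,16} -> Tom (id 13, level 2), Pam (id 15, level 2).
Iteration 3: no rows with manager_id in {13,15}; recursion stops.
SUM(level) = 0 + 1 + 1 + 1 + 1 + 2 + 2 = 8.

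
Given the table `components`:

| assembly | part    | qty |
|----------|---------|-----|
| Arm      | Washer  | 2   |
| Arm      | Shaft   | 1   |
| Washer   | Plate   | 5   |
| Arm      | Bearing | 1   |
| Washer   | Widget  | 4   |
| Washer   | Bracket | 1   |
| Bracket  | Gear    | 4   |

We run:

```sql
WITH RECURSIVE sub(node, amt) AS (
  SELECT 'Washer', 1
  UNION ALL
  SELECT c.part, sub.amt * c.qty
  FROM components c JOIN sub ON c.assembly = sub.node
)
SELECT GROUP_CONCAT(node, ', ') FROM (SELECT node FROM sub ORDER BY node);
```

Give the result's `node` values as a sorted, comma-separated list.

Bracket, Gear, Plate, Washer, Widget

Base: (Washer, amt=1).
Iteration 1: components of {Washer} -> Bracket = 1*1 = 1, Plate = 1*5 = 5, Widget = 1*4 = 4.
Iteration 2: components of {Bracket,Plate,Widget} -> Gear = 1*4 = 4.
Iteration 3: no further components; recursion stops.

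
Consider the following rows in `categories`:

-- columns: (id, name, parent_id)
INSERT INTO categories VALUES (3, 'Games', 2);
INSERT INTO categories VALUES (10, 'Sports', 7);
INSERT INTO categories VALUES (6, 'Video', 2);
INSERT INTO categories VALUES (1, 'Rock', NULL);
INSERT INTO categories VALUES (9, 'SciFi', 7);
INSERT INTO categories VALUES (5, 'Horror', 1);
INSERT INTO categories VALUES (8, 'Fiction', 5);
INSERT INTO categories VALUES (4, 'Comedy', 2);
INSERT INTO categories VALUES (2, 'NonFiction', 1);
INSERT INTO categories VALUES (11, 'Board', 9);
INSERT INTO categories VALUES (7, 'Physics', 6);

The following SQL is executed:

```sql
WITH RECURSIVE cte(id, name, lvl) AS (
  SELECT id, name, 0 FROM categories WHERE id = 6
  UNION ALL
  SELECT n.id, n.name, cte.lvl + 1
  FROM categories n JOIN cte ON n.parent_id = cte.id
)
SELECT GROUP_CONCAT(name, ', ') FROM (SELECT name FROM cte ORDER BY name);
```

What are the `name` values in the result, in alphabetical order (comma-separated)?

Board, Physics, SciFi, Sports, Video

Base: id=6 (Video) at lvl 0.
Iteration 1: rows with parent_id in {6} -> Physics (id 7, lvl 1).
Iteration 2: rows with parent_id in {7} -> SciFi (id 9, lvl 2), Sports (id 10, lvl 2).
Iteration 3: rows with parent_id in {9,10} -> Board (id 11, lvl 3).
Iteration 4: no rows with parent_id in {11}; recursion stops.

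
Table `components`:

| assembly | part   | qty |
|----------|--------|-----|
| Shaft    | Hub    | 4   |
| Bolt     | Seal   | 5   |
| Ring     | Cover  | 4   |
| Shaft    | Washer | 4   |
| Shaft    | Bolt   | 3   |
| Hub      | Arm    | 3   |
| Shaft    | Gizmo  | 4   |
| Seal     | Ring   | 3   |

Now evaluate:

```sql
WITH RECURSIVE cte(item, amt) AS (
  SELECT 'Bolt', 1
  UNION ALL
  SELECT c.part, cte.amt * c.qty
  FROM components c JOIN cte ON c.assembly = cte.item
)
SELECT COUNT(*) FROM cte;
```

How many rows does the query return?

Base: (Bolt, amt=1).
Iteration 1: components of {Bolt} -> Seal = 1*5 = 5.
Iteration 2: components of {Seal} -> Ring = 5*3 = 15.
Iteration 3: components of {Ring} -> Cover = 15*4 = 60.
Iteration 4: no further components; recursion stops.
Total rows emitted: 4.

4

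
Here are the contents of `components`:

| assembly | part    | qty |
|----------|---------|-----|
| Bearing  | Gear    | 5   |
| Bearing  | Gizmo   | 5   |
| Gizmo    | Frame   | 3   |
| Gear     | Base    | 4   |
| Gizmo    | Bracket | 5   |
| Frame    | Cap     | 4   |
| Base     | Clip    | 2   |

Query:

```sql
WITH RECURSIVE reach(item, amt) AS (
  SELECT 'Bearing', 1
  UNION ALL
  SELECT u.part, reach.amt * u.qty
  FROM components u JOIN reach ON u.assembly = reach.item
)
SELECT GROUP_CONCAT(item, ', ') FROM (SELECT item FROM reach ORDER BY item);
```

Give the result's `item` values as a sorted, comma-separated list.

Base: (Bearing, amt=1).
Iteration 1: components of {Bearing} -> Gear = 1*5 = 5, Gizmo = 1*5 = 5.
Iteration 2: components of {Gear,Gizmo} -> Base = 5*4 = 20, Bracket = 5*5 = 25, Frame = 5*3 = 15.
Iteration 3: components of {Base,Bracket,Frame} -> Cap = 15*4 = 60, Clip = 20*2 = 40.
Iteration 4: no further components; recursion stops.

Base, Bearing, Bracket, Cap, Clip, Frame, Gear, Gizmo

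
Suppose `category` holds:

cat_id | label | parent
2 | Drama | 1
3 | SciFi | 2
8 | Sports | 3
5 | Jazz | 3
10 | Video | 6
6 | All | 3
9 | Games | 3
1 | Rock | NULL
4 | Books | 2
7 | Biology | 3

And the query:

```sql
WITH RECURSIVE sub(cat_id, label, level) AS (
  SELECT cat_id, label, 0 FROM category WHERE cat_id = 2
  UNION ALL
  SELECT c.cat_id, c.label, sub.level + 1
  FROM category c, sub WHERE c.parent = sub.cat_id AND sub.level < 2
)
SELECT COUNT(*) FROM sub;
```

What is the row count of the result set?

Base: cat_id=2 (Drama) at level 0.
Iteration 1: rows with parent in {2} -> SciFi (id 3, level 1), Books (id 4, level 1).
Iteration 2: rows with parent in {3,4} -> Jazz (id 5, level 2), All (id 6, level 2), Biology (id 7, level 2), Sports (id 8, level 2), Games (id 9, level 2).
Iteration 3: level < 2 fails for all current rows; recursion stops.
Total rows emitted: 8.

8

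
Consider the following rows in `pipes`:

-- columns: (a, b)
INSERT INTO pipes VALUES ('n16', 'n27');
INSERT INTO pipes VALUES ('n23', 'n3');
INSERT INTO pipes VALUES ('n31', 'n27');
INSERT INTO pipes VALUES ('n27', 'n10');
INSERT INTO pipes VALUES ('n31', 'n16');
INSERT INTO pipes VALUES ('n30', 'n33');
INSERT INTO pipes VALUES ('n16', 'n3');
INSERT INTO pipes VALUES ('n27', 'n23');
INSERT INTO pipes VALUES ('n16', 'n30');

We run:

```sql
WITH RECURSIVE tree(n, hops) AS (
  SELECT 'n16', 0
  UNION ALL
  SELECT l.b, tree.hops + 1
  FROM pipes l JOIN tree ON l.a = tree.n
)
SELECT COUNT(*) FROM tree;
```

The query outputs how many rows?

8

Base: (n16, hops=0).
Iteration 1: edges from {n16} -> (n27, hops=1), (n3, hops=1), (n30, hops=1).
Iteration 2: edges from {n27,n3,n30} -> (n10, hops=2), (n23, hops=2), (n33, hops=2).
Iteration 3: edges from {n10,n23,n33} -> (n3, hops=3).
Iteration 4: no outgoing edges from {n3}; recursion stops.
Total rows emitted: 8.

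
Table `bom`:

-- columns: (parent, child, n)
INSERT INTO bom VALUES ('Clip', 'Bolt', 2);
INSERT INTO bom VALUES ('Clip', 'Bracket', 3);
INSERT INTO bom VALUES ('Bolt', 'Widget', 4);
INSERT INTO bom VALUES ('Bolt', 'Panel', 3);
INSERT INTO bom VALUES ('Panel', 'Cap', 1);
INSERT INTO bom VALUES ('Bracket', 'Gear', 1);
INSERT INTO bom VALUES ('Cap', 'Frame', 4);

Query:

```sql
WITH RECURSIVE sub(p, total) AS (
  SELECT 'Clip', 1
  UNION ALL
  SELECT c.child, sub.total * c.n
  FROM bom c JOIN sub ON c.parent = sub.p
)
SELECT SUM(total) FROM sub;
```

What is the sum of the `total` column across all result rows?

53

Base: (Clip, total=1).
Iteration 1: components of {Clip} -> Bolt = 1*2 = 2, Bracket = 1*3 = 3.
Iteration 2: components of {Bolt,Bracket} -> Gear = 3*1 = 3, Panel = 2*3 = 6, Widget = 2*4 = 8.
Iteration 3: components of {Gear,Panel,Widget} -> Cap = 6*1 = 6.
Iteration 4: components of {Cap} -> Frame = 6*4 = 24.
Iteration 5: no further components; recursion stops.
SUM(total) = 1 + 2 + 3 + 8 + 6 + 3 + 6 + 24 = 53.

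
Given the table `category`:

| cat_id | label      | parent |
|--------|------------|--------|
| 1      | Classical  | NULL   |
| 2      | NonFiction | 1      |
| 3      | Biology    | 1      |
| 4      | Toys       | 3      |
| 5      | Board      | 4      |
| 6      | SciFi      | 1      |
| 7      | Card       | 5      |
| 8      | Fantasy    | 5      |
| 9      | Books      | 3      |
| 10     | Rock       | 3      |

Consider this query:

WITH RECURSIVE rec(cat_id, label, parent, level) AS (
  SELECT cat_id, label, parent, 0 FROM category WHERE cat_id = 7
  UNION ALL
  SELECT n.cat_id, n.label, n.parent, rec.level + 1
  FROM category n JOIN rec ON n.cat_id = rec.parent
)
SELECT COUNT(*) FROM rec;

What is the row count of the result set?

Base: cat_id=7 (Card), parent=5, level 0.
Iteration 1: join on cat_id=5 -> Board (id 5, parent=4, level 1).
Iteration 2: join on cat_id=4 -> Toys (id 4, parent=3, level 2).
Iteration 3: join on cat_id=3 -> Biology (id 3, parent=1, level 3).
Iteration 4: join on cat_id=1 -> Classical (id 1, parent=NULL, level 4).
Iteration 5: parent is NULL; no match; recursion stops.
Total rows emitted: 5.

5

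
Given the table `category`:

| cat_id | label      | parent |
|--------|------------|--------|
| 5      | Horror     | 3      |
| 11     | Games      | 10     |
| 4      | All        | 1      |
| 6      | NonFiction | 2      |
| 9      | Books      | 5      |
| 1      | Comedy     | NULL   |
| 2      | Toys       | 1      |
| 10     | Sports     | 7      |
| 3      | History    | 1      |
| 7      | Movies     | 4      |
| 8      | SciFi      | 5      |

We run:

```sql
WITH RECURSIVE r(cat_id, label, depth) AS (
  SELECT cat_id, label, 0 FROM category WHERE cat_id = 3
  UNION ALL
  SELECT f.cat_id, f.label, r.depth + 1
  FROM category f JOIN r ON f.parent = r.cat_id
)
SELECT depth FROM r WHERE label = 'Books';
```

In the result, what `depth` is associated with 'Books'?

2

Base: cat_id=3 (History) at depth 0.
Iteration 1: rows with parent in {3} -> Horror (id 5, depth 1).
Iteration 2: rows with parent in {5} -> SciFi (id 8, depth 2), Books (id 9, depth 2).
Iteration 3: no rows with parent in {8,9}; recursion stops.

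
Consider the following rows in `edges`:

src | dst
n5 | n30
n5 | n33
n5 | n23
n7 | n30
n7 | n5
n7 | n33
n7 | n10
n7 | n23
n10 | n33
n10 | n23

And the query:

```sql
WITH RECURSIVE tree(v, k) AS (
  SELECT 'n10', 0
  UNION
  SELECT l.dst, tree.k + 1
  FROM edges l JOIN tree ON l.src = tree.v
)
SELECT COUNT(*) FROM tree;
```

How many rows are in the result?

3

Base: (n10, k=0).
Iteration 1: edges from {n10} -> (n23, k=1), (n33, k=1).
Iteration 2: no outgoing edges from {n23,n33}; recursion stops.
Total rows emitted: 3.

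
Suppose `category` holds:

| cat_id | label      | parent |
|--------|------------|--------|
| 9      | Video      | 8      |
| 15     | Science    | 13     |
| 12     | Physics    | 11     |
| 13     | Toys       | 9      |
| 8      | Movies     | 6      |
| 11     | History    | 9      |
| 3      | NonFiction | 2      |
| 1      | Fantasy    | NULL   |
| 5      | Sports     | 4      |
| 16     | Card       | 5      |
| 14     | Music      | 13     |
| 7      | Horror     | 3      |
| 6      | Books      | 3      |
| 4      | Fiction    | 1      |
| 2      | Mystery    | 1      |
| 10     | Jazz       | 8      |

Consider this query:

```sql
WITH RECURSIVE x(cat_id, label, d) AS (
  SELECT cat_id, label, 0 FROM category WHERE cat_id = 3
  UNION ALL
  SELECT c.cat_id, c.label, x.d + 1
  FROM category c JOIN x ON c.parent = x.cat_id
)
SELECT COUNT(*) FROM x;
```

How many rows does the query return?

Base: cat_id=3 (NonFiction) at d 0.
Iteration 1: rows with parent in {3} -> Books (id 6, d 1), Horror (id 7, d 1).
Iteration 2: rows with parent in {6,7} -> Movies (id 8, d 2).
Iteration 3: rows with parent in {8} -> Video (id 9, d 3), Jazz (id 10, d 3).
Iteration 4: rows with parent in {9,10} -> History (id 11, d 4), Toys (id 13, d 4).
Iteration 5: rows with parent in {11,13} -> Physics (id 12, d 5), Music (id 14, d 5), Science (id 15, d 5).
Iteration 6: no rows with parent in {12,14,15}; recursion stops.
Total rows emitted: 11.

11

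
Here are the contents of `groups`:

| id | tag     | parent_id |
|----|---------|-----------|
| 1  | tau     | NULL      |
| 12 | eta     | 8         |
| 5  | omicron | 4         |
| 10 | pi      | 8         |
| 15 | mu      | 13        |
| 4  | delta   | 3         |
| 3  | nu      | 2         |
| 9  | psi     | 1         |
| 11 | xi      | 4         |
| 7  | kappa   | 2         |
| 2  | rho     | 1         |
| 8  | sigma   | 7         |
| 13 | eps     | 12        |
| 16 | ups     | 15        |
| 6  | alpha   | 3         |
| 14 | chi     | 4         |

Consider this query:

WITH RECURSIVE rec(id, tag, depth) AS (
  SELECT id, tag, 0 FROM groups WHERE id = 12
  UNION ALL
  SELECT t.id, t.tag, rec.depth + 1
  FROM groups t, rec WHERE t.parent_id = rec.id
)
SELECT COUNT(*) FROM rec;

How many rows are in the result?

4

Base: id=12 (eta) at depth 0.
Iteration 1: rows with parent_id in {12} -> eps (id 13, depth 1).
Iteration 2: rows with parent_id in {13} -> mu (id 15, depth 2).
Iteration 3: rows with parent_id in {15} -> ups (id 16, depth 3).
Iteration 4: no rows with parent_id in {16}; recursion stops.
Total rows emitted: 4.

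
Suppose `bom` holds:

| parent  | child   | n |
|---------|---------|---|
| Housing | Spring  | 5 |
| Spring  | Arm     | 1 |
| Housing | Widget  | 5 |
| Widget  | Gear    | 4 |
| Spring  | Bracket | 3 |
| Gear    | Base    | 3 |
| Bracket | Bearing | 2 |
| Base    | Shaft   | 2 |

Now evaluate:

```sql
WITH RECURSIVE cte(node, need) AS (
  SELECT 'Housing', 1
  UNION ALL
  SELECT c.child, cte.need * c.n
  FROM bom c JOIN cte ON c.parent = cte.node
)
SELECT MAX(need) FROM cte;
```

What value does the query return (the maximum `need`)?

120

Base: (Housing, need=1).
Iteration 1: components of {Housing} -> Spring = 1*5 = 5, Widget = 1*5 = 5.
Iteration 2: components of {Spring,Widget} -> Arm = 5*1 = 5, Bracket = 5*3 = 15, Gear = 5*4 = 20.
Iteration 3: components of {Arm,Bracket,Gear} -> Base = 20*3 = 60, Bearing = 15*2 = 30.
Iteration 4: components of {Base,Bearing} -> Shaft = 60*2 = 120.
Iteration 5: no further components; recursion stops.
need values: 1, 5, 5, 5, 15, 20, 30, 60, 120; the maximum is 120.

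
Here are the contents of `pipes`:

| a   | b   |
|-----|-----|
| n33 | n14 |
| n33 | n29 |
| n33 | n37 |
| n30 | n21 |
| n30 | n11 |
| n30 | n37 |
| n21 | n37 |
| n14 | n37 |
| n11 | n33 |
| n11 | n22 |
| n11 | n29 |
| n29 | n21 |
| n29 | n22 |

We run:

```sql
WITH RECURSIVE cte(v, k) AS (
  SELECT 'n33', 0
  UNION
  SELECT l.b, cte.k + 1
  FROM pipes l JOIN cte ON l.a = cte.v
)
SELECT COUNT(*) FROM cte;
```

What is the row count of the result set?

Base: (n33, k=0).
Iteration 1: edges from {n33} -> (n14, k=1), (n29, k=1), (n37, k=1).
Iteration 2: edges from {n14,n29,n37} -> (n21, k=2), (n22, k=2), (n37, k=2).
Iteration 3: edges from {n21,n22,n37} -> (n37, k=3).
Iteration 4: no outgoing edges from {n37}; recursion stops.
Total rows emitted: 8.

8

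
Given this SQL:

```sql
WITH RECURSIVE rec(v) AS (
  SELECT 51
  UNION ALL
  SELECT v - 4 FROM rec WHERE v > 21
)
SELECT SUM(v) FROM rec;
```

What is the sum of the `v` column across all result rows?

Base: v=51.
Iteration 1: 51 > 21 holds -> v = 51 - 4 = 47.
Iteration 2: 47 > 21 holds -> v = 47 - 4 = 43.
Iteration 3: 43 > 21 holds -> v = 43 - 4 = 39.
Iteration 4: 39 > 21 holds -> v = 39 - 4 = 35.
Iteration 5: 35 > 21 holds -> v = 35 - 4 = 31.
Iteration 6: 31 > 21 holds -> v = 31 - 4 = 27.
Iteration 7: 27 > 21 holds -> v = 27 - 4 = 23.
Iteration 8: 23 > 21 holds -> v = 23 - 4 = 19.
Iteration 9: 19 > 21 fails; recursion stops.
SUM(v) = 51 + 47 + 43 + 39 + 35 + 31 + 27 + 23 + 19 = 315.

315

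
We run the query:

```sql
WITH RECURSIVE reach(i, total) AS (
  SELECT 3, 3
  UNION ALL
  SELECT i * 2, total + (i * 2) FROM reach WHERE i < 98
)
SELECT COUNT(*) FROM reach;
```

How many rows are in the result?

Base: i=3, total=3.
Iteration 1: 3 < 98 holds -> i = 3 * 2 = 6, total = 3 + 6 = 9.
Iteration 2: 6 < 98 holds -> i = 6 * 2 = 12, total = 9 + 12 = 21.
Iteration 3: 12 < 98 holds -> i = 12 * 2 = 24, total = 21 + 24 = 45.
Iteration 4: 24 < 98 holds -> i = 24 * 2 = 48, total = 45 + 48 = 93.
Iteration 5: 48 < 98 holds -> i = 48 * 2 = 96, total = 93 + 96 = 189.
Iteration 6: 96 < 98 holds -> i = 96 * 2 = 192, total = 189 + 192 = 381.
Iteration 7: 192 < 98 fails; recursion stops.
Total rows emitted: 7.

7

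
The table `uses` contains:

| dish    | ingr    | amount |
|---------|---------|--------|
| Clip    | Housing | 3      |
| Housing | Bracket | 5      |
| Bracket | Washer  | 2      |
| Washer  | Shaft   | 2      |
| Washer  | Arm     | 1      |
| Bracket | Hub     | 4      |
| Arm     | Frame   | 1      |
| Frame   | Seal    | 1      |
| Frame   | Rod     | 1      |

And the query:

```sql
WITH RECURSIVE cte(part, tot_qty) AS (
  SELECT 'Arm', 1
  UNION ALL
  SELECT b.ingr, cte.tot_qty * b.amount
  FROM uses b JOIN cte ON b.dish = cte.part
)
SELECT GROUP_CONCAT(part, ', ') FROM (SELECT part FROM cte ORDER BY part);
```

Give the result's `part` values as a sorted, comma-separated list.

Base: (Arm, tot_qty=1).
Iteration 1: components of {Arm} -> Frame = 1*1 = 1.
Iteration 2: components of {Frame} -> Rod = 1*1 = 1, Seal = 1*1 = 1.
Iteration 3: no further components; recursion stops.

Arm, Frame, Rod, Seal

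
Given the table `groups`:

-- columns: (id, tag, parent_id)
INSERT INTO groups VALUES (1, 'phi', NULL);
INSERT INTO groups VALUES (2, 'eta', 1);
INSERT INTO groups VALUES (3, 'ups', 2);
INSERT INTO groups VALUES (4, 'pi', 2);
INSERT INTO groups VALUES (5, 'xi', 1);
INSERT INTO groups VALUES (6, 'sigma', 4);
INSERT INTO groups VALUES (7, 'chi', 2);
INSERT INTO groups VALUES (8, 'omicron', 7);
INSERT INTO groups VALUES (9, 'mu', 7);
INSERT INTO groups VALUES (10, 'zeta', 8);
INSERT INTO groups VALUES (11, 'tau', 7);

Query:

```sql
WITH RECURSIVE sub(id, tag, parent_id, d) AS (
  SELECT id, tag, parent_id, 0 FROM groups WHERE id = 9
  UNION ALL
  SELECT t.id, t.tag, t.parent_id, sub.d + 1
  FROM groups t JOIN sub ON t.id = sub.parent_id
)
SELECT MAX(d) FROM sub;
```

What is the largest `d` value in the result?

3

Base: id=9 (mu), parent_id=7, d 0.
Iteration 1: join on id=7 -> chi (id 7, parent_id=2, d 1).
Iteration 2: join on id=2 -> eta (id 2, parent_id=1, d 2).
Iteration 3: join on id=1 -> phi (id 1, parent_id=NULL, d 3).
Iteration 4: parent_id is NULL; no match; recursion stops.
d values: 0, 1, 2, 3; the maximum is 3.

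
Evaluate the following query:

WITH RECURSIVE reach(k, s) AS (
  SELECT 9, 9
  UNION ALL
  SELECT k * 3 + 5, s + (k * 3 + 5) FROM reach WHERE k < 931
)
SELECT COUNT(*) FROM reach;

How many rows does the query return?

Base: k=9, s=9.
Iteration 1: 9 < 931 holds -> k = 9 * 3 + 5 = 32, s = 9 + 32 = 41.
Iteration 2: 32 < 931 holds -> k = 32 * 3 + 5 = 101, s = 41 + 101 = 142.
Iteration 3: 101 < 931 holds -> k = 101 * 3 + 5 = 308, s = 142 + 308 = 450.
Iteration 4: 308 < 931 holds -> k = 308 * 3 + 5 = 929, s = 450 + 929 = 1379.
Iteration 5: 929 < 931 holds -> k = 929 * 3 + 5 = 2792, s = 1379 + 2792 = 4171.
Iteration 6: 2792 < 931 fails; recursion stops.
Total rows emitted: 6.

6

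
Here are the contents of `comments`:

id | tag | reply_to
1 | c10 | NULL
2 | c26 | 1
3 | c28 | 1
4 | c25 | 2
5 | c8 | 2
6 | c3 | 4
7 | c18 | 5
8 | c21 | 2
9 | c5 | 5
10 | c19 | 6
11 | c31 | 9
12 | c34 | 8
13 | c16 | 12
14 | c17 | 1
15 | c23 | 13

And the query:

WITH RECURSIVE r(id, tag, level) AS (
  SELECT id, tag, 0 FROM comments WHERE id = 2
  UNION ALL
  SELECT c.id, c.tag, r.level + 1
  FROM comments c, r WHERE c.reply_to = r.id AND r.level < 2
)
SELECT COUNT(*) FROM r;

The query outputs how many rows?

Base: id=2 (c26) at level 0.
Iteration 1: rows with reply_to in {2} -> c25 (id 4, level 1), c8 (id 5, level 1), c21 (id 8, level 1).
Iteration 2: rows with reply_to in {4,5,8} -> c3 (id 6, level 2), c18 (id 7, level 2), c5 (id 9, level 2), c34 (id 12, level 2).
Iteration 3: level < 2 fails for all current rows; recursion stops.
Total rows emitted: 8.

8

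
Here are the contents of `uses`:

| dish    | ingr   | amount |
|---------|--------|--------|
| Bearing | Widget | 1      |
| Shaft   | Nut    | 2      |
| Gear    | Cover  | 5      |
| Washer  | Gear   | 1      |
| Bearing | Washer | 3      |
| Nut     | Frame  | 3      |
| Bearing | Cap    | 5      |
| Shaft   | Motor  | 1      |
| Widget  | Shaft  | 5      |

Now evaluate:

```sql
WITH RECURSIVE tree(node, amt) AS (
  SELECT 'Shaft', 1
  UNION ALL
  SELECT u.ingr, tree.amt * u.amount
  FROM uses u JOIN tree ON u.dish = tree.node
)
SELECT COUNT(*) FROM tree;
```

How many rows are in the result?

Base: (Shaft, amt=1).
Iteration 1: components of {Shaft} -> Motor = 1*1 = 1, Nut = 1*2 = 2.
Iteration 2: components of {Motor,Nut} -> Frame = 2*3 = 6.
Iteration 3: no further components; recursion stops.
Total rows emitted: 4.

4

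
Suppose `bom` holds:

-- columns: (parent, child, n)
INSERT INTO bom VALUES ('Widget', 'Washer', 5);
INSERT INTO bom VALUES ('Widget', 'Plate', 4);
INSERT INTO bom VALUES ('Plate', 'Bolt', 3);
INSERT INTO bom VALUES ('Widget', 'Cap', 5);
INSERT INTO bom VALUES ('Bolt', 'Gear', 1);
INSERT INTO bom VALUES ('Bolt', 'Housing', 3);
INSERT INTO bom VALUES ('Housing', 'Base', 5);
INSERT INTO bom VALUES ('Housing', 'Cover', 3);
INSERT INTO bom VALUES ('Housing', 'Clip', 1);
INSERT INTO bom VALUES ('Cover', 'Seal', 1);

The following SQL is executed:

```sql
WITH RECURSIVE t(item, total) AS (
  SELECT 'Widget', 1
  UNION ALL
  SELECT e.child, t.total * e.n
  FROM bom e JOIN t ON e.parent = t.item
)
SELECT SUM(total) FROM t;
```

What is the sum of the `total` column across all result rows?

507

Base: (Widget, total=1).
Iteration 1: components of {Widget} -> Cap = 1*5 = 5, Plate = 1*4 = 4, Washer = 1*5 = 5.
Iteration 2: components of {Cap,Plate,Washer} -> Bolt = 4*3 = 12.
Iteration 3: components of {Bolt} -> Gear = 12*1 = 12, Housing = 12*3 = 36.
Iteration 4: components of {Gear,Housing} -> Base = 36*5 = 180, Clip = 36*1 = 36, Cover = 36*3 = 108.
Iteration 5: components of {Base,Clip,Cover} -> Seal = 108*1 = 108.
Iteration 6: no further components; recursion stops.
SUM(total) = 1 + 5 + 4 + 5 + 12 + 12 + 36 + 180 + 108 + 36 + 108 = 507.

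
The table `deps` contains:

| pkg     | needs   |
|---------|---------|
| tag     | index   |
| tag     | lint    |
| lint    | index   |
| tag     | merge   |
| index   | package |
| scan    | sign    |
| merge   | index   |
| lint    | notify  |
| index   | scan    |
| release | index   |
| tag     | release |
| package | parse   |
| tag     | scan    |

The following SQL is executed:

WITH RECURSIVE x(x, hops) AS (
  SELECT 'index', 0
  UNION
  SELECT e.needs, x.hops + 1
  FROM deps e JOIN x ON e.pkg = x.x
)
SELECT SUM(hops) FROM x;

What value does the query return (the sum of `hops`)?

6

Base: (index, hops=0).
Iteration 1: edges from {index} -> (package, hops=1), (scan, hops=1).
Iteration 2: edges from {package,scan} -> (parse, hops=2), (sign, hops=2).
Iteration 3: no outgoing edges from {parse,sign}; recursion stops.
SUM(hops) = 0 + 1 + 1 + 2 + 2 = 6.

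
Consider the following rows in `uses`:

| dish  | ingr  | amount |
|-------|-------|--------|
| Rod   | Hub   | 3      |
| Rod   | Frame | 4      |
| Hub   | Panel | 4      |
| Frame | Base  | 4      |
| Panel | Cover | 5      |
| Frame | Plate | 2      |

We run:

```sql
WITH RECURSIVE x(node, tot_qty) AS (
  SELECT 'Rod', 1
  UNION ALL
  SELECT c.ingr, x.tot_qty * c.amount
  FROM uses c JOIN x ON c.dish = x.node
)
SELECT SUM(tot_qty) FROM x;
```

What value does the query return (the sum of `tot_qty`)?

Base: (Rod, tot_qty=1).
Iteration 1: components of {Rod} -> Frame = 1*4 = 4, Hub = 1*3 = 3.
Iteration 2: components of {Frame,Hub} -> Base = 4*4 = 16, Panel = 3*4 = 12, Plate = 4*2 = 8.
Iteration 3: components of {Base,Panel,Plate} -> Cover = 12*5 = 60.
Iteration 4: no further components; recursion stops.
SUM(tot_qty) = 1 + 3 + 4 + 12 + 16 + 8 + 60 = 104.

104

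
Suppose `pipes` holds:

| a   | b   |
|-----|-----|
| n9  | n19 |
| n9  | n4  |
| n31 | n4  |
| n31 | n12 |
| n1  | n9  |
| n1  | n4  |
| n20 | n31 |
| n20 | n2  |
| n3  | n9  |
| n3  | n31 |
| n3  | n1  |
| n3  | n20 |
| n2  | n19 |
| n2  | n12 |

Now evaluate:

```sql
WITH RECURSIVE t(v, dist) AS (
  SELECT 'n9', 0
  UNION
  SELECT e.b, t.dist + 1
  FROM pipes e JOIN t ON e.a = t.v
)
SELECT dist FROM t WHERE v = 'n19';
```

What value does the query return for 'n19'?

1

Base: (n9, dist=0).
Iteration 1: edges from {n9} -> (n19, dist=1), (n4, dist=1).
Iteration 2: no outgoing edges from {n19,n4}; recursion stops.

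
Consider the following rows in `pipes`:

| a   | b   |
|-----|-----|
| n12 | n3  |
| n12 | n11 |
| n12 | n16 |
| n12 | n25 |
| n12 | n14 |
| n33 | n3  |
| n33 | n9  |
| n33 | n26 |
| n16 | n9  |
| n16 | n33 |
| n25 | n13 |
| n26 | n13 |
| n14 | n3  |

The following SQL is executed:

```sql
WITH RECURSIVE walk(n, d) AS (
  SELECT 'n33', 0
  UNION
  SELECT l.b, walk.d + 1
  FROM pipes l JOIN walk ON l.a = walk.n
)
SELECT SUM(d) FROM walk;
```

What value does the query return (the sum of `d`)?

5

Base: (n33, d=0).
Iteration 1: edges from {n33} -> (n26, d=1), (n3, d=1), (n9, d=1).
Iteration 2: edges from {n26,n3,n9} -> (n13, d=2).
Iteration 3: no outgoing edges from {n13}; recursion stops.
SUM(d) = 0 + 1 + 1 + 1 + 2 = 5.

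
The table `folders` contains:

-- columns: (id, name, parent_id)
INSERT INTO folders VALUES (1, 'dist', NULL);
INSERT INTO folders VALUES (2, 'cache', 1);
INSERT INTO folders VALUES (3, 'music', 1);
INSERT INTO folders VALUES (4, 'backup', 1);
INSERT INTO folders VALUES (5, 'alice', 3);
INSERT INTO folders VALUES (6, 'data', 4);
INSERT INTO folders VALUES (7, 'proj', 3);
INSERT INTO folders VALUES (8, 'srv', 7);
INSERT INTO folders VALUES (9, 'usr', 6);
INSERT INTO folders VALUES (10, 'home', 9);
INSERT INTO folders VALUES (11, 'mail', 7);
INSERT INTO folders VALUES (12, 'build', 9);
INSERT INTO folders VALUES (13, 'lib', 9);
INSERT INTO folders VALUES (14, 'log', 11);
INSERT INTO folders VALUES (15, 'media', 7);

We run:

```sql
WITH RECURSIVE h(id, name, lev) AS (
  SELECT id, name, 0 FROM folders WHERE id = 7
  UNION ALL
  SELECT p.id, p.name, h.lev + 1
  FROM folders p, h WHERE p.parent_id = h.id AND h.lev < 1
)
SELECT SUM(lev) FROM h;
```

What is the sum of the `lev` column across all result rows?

Base: id=7 (proj) at lev 0.
Iteration 1: rows with parent_id in {7} -> srv (id 8, lev 1), mail (id 11, lev 1), media (id 15, lev 1).
Iteration 2: lev < 1 fails for all current rows; recursion stops.
SUM(lev) = 0 + 1 + 1 + 1 = 3.

3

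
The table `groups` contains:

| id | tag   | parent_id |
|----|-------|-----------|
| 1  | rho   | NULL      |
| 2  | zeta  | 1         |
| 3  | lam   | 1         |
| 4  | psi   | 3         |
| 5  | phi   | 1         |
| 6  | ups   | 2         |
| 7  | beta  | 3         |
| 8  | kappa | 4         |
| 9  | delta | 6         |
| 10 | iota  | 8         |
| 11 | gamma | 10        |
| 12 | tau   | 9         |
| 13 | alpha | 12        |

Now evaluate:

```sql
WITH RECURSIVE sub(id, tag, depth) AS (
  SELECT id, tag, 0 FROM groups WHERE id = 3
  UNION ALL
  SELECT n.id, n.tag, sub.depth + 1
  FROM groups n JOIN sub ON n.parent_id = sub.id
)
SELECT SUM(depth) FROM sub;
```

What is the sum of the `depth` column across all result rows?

11

Base: id=3 (lam) at depth 0.
Iteration 1: rows with parent_id in {3} -> psi (id 4, depth 1), beta (id 7, depth 1).
Iteration 2: rows with parent_id in {4,7} -> kappa (id 8, depth 2).
Iteration 3: rows with parent_id in {8} -> iota (id 10, depth 3).
Iteration 4: rows with parent_id in {10} -> gamma (id 11, depth 4).
Iteration 5: no rows with parent_id in {11}; recursion stops.
SUM(depth) = 0 + 1 + 1 + 2 + 3 + 4 = 11.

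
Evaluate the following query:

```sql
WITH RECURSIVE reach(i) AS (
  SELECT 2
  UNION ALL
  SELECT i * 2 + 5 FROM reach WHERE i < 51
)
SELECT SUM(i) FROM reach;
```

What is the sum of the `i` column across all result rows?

Base: i=2.
Iteration 1: 2 < 51 holds -> i = 2 * 2 + 5 = 9.
Iteration 2: 9 < 51 holds -> i = 9 * 2 + 5 = 23.
Iteration 3: 23 < 51 holds -> i = 23 * 2 + 5 = 51.
Iteration 4: 51 < 51 fails; recursion stops.
SUM(i) = 2 + 9 + 23 + 51 = 85.

85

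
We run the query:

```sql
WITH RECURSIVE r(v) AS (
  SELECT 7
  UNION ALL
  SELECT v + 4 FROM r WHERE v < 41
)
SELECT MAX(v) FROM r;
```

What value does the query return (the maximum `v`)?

Base: v=7.
Iteration 1: 7 < 41 holds -> v = 7 + 4 = 11.
Iteration 2: 11 < 41 holds -> v = 11 + 4 = 15.
Iteration 3: 15 < 41 holds -> v = 15 + 4 = 19.
Iteration 4: 19 < 41 holds -> v = 19 + 4 = 23.
Iteration 5: 23 < 41 holds -> v = 23 + 4 = 27.
Iteration 6: 27 < 41 holds -> v = 27 + 4 = 31.
Iteration 7: 31 < 41 holds -> v = 31 + 4 = 35.
Iteration 8: 35 < 41 holds -> v = 35 + 4 = 39.
Iteration 9: 39 < 41 holds -> v = 39 + 4 = 43.
Iteration 10: 43 < 41 fails; recursion stops.
v values: 7, 11, 15, 19, 23, 27, 31, 35, 39, 43; the maximum is 43.

43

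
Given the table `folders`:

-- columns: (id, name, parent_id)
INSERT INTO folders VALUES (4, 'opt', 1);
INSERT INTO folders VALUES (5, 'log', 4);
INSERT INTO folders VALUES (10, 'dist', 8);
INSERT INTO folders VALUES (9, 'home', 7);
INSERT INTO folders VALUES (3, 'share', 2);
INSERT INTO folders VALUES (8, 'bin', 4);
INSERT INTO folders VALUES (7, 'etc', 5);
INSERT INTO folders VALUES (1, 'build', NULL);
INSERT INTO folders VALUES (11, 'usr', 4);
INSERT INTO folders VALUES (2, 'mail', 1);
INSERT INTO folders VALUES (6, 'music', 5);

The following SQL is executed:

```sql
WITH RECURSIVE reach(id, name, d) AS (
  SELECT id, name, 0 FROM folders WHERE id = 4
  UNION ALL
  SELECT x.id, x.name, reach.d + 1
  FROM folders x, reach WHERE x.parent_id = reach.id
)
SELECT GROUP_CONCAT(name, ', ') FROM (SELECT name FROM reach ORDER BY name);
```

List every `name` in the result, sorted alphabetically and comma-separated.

bin, dist, etc, home, log, music, opt, usr

Base: id=4 (opt) at d 0.
Iteration 1: rows with parent_id in {4} -> log (id 5, d 1), bin (id 8, d 1), usr (id 11, d 1).
Iteration 2: rows with parent_id in {5,8,11} -> music (id 6, d 2), etc (id 7, d 2), dist (id 10, d 2).
Iteration 3: rows with parent_id in {6,7,10} -> home (id 9, d 3).
Iteration 4: no rows with parent_id in {9}; recursion stops.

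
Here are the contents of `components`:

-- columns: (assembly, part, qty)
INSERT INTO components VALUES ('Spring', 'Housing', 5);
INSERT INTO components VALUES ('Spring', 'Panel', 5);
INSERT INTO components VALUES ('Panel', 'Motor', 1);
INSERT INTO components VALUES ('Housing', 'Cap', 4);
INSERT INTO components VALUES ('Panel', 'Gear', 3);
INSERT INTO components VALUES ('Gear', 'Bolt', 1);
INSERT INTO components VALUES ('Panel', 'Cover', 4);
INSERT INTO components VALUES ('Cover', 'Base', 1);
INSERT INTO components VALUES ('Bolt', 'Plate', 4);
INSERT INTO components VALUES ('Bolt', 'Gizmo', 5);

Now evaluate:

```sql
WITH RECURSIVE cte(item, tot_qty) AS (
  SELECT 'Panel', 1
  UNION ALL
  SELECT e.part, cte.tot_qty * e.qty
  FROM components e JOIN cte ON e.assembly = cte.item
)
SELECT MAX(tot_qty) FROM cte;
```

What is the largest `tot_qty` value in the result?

15

Base: (Panel, tot_qty=1).
Iteration 1: components of {Panel} -> Cover = 1*4 = 4, Gear = 1*3 = 3, Motor = 1*1 = 1.
Iteration 2: components of {Cover,Gear,Motor} -> Base = 4*1 = 4, Bolt = 3*1 = 3.
Iteration 3: components of {Base,Bolt} -> Gizmo = 3*5 = 15, Plate = 3*4 = 12.
Iteration 4: no further components; recursion stops.
tot_qty values: 1, 1, 3, 4, 3, 4, 12, 15; the maximum is 15.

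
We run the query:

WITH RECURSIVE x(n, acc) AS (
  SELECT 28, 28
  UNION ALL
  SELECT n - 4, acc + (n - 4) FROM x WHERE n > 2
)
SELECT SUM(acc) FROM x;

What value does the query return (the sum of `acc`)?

672

Base: n=28, acc=28.
Iteration 1: 28 > 2 holds -> n = 28 - 4 = 24, acc = 28 + 24 = 52.
Iteration 2: 24 > 2 holds -> n = 24 - 4 = 20, acc = 52 + 20 = 72.
Iteration 3: 20 > 2 holds -> n = 20 - 4 = 16, acc = 72 + 16 = 88.
Iteration 4: 16 > 2 holds -> n = 16 - 4 = 12, acc = 88 + 12 = 100.
Iteration 5: 12 > 2 holds -> n = 12 - 4 = 8, acc = 100 + 8 = 108.
Iteration 6: 8 > 2 holds -> n = 8 - 4 = 4, acc = 108 + 4 = 112.
Iteration 7: 4 > 2 holds -> n = 4 - 4 = 0, acc = 112 + 0 = 112.
Iteration 8: 0 > 2 fails; recursion stops.
SUM(acc) = 28 + 52 + 72 + 88 + 100 + 108 + 112 + 112 = 672.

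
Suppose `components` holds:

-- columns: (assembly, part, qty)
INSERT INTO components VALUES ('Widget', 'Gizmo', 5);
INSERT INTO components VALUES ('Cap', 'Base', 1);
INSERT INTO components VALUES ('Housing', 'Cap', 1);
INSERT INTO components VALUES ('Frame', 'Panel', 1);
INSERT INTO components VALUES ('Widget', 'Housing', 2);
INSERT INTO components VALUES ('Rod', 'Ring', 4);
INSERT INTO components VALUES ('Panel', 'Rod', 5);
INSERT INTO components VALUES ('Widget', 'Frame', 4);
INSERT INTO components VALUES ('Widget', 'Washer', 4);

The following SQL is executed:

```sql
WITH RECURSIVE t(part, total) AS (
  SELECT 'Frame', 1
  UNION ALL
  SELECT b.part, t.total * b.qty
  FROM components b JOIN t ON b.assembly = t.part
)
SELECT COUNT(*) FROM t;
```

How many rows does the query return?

4

Base: (Frame, total=1).
Iteration 1: components of {Frame} -> Panel = 1*1 = 1.
Iteration 2: components of {Panel} -> Rod = 1*5 = 5.
Iteration 3: components of {Rod} -> Ring = 5*4 = 20.
Iteration 4: no further components; recursion stops.
Total rows emitted: 4.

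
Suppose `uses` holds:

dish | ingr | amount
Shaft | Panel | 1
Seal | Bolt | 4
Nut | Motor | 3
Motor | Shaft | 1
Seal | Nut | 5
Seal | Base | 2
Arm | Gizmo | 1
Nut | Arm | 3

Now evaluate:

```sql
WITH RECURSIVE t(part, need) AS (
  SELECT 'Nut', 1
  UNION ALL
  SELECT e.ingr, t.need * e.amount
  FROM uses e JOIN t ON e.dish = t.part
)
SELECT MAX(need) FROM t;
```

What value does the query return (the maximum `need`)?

3

Base: (Nut, need=1).
Iteration 1: components of {Nut} -> Arm = 1*3 = 3, Motor = 1*3 = 3.
Iteration 2: components of {Arm,Motor} -> Gizmo = 3*1 = 3, Shaft = 3*1 = 3.
Iteration 3: components of {Gizmo,Shaft} -> Panel = 3*1 = 3.
Iteration 4: no further components; recursion stops.
need values: 1, 3, 3, 3, 3, 3; the maximum is 3.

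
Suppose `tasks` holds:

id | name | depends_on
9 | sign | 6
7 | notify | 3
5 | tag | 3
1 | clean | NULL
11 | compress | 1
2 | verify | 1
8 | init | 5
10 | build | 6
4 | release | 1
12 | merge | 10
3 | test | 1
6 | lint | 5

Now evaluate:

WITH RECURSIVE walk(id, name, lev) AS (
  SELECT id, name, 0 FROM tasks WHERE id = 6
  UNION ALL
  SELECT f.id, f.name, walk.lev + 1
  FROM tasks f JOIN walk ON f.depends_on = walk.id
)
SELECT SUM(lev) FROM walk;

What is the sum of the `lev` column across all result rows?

4

Base: id=6 (lint) at lev 0.
Iteration 1: rows with depends_on in {6} -> sign (id 9, lev 1), build (id 10, lev 1).
Iteration 2: rows with depends_on in {9,10} -> merge (id 12, lev 2).
Iteration 3: no rows with depends_on in {12}; recursion stops.
SUM(lev) = 0 + 1 + 1 + 2 = 4.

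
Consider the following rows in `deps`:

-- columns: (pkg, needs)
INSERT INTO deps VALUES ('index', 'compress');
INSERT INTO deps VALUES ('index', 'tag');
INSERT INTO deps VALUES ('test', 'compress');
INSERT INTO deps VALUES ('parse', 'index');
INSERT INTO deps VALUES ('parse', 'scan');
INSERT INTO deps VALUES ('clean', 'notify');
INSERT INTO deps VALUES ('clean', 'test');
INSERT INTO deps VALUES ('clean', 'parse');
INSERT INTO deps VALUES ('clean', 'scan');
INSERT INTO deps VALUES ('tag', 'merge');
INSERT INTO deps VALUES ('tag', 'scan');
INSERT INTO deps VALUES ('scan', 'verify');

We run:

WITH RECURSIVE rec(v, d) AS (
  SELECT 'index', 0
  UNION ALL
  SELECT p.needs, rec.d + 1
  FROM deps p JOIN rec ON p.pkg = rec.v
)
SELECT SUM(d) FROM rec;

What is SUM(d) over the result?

Base: (index, d=0).
Iteration 1: edges from {index} -> (compress, d=1), (tag, d=1).
Iteration 2: edges from {compress,tag} -> (merge, d=2), (scan, d=2).
Iteration 3: edges from {merge,scan} -> (verify, d=3).
Iteration 4: no outgoing edges from {verify}; recursion stops.
SUM(d) = 0 + 1 + 1 + 2 + 2 + 3 = 9.

9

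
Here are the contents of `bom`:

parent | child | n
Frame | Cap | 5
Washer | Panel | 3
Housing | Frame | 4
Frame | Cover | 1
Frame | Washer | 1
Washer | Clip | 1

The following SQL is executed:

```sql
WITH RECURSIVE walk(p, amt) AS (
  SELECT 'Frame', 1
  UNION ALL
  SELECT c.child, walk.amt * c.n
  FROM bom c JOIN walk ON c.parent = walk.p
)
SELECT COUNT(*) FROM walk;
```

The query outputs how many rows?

Base: (Frame, amt=1).
Iteration 1: components of {Frame} -> Cap = 1*5 = 5, Cover = 1*1 = 1, Washer = 1*1 = 1.
Iteration 2: components of {Cap,Cover,Washer} -> Clip = 1*1 = 1, Panel = 1*3 = 3.
Iteration 3: no further components; recursion stops.
Total rows emitted: 6.

6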